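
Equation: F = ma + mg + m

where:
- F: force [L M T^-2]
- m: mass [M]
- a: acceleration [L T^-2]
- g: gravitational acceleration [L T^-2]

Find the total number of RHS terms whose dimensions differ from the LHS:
1

LHS F: [L M T^-2]
- ma: [L M T^-2] ✓
- mg: [L M T^-2] ✓
- m: [M] ✗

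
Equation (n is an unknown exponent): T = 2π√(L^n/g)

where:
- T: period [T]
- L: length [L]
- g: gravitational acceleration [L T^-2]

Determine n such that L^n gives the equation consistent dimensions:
n = 1

T has dimensions [T]; L has dimensions [L].
With n = 1: 2π√(L^1/g) has dimensions [T], matching the LHS ✓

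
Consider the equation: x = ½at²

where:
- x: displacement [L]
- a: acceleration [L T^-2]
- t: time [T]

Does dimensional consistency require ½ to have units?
No

x has dimensions [L] and at² already has dimensions [L], so the equation balances without ½ contributing any dimensions. ½ is a pure (dimensionless) number; changing or removing it would not affect dimensional consistency.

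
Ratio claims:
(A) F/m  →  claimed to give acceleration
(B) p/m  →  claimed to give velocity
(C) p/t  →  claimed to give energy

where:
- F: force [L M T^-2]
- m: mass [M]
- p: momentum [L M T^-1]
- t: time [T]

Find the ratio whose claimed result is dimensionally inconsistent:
(C) p/t does not give energy

(A) F/m: [L T^-2] = acceleration [L T^-2] ✓
(B) p/m: [L T^-1] = velocity [L T^-1] ✓
(C) p/t: [L M T^-2] ≠ energy [L^2 M T^-2] ✗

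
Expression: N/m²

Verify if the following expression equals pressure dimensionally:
Yes

The expression N/m² has dimensions [L^-1 M T^-2], which is exactly pressure [L^-1 M T^-2].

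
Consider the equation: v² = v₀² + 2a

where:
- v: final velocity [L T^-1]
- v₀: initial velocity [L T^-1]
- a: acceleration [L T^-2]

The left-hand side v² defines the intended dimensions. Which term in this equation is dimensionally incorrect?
The term 2a

Checking each RHS term against the LHS:
- v₀²: [L^2 T^-2] — matches v² [L^2 T^-2] ✓
- 2a: [L T^-2] — does NOT match v² [L^2 T^-2] ✗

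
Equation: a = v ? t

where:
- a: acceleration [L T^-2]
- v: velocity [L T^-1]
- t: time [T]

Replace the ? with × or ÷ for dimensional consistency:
division (÷): a = v ÷ t

a [L T^-2]; v [L T^-1]; t [T].
v × t → [L] ✗
v ÷ t → [L T^-2] ✓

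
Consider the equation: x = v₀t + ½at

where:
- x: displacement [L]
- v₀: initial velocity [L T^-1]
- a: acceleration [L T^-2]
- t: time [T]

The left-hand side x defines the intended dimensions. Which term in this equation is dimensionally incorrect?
The term ½at

Checking each RHS term against the LHS:
- v₀t: [L] — matches x [L] ✓
- ½at: [L T^-1] — does NOT match x [L] ✗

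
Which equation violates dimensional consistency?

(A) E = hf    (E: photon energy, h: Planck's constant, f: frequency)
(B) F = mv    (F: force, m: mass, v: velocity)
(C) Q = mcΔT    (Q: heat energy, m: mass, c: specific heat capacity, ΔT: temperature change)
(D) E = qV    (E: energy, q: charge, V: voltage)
(B) F = mv

The equation (B) F = mv is dimensionally incorrect.

LHS (F): [L M T^-2]
RHS (mv): [L M T^-1] ✗

The dimensions do not match. The other three equations balance.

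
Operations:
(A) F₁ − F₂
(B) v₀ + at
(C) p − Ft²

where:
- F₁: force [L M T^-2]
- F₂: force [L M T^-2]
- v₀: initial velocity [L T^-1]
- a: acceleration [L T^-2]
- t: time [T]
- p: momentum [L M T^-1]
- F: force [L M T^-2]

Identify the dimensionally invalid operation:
(C) p − Ft²

(A) F₁ − F₂: F₁ [L M T^-2] and F₂ [L M T^-2] — same dimensions ✓
(B) v₀ + at: v₀ [L T^-1] and at [L T^-1] — same dimensions ✓
(C) p − Ft²: p [L M T^-1] and Ft² [L M] — different dimensions cannot be added/subtracted ✗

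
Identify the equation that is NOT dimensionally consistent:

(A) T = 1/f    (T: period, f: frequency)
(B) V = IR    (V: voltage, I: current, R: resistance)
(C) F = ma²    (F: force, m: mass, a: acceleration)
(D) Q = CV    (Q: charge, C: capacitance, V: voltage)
(C) F = ma²

The equation (C) F = ma² is dimensionally incorrect.

LHS (F): [L M T^-2]
RHS (ma²): [L^2 M T^-4] ✗

The dimensions do not match. The other three equations balance.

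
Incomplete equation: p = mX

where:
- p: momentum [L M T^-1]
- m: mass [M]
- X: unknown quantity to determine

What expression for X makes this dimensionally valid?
X = v (velocity), dimensions [L T^-1]

p has dimensions [L M T^-1]; the rest of the RHS (m) has dimensions [M].
So X must have dimensions [L T^-1] — X = v (velocity).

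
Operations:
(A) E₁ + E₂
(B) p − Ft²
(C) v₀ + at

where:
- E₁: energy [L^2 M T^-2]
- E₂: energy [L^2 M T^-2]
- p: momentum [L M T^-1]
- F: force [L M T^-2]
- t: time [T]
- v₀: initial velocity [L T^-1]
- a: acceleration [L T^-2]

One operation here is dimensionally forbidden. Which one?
(B) p − Ft²

(A) E₁ + E₂: E₁ [L^2 M T^-2] and E₂ [L^2 M T^-2] — same dimensions ✓
(B) p − Ft²: p [L M T^-1] and Ft² [L M] — different dimensions cannot be added/subtracted ✗
(C) v₀ + at: v₀ [L T^-1] and at [L T^-1] — same dimensions ✓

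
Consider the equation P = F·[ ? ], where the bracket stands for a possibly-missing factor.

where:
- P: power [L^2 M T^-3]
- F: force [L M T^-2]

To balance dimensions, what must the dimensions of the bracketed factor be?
[L T^-1] — velocity (e.g. v)

P has dimensions [L^2 M T^-3]; F has dimensions [L M T^-2].
The bracketed factor must supply [L^2 M T^-3] / [L M T^-2] = [L T^-1].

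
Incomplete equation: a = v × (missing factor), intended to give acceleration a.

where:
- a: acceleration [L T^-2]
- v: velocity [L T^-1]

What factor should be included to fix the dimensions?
1/t (inverse time), dimensions [T^-1]

a has dimensions [L T^-2] and v has dimensions [L T^-1].
The missing factor must have dimensions [L T^-2] / [L T^-1] = [T^-1], i.e. inverse time (1/t).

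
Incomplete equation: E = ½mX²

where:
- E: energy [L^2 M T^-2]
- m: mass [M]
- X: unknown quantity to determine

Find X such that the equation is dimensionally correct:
X = v (velocity), dimensions [L T^-1]

E has dimensions [L^2 M T^-2]; the rest of the RHS (½m) has dimensions [M].
So X² must have dimensions [L^2 T^-2], i.e. X has dimensions [L T^-1] — X = v (velocity).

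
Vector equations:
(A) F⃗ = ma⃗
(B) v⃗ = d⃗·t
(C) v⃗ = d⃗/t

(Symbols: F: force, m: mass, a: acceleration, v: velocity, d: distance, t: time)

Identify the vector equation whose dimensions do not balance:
(B) v⃗ = d⃗·t

(A) F⃗ = ma⃗: LHS [L M T^-2], RHS [L M T^-2] ✓ — Force and acceleration are vectors, mass is a scalar
(B) v⃗ = d⃗·t: LHS [L T^-1], RHS [L T] ✗ — velocity is displacement per time; should be d⃗/t
(C) v⃗ = d⃗/t: LHS [L T^-1], RHS [L T^-1] ✓ — displacement (vector) divided by time (scalar)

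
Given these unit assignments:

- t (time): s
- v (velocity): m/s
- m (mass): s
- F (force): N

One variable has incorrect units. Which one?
m

The variable m (mass) should have units kg, not s.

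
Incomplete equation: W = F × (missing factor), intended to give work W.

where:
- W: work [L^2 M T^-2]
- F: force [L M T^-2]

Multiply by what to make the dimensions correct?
d (distance), dimensions [L]

W has dimensions [L^2 M T^-2] and F has dimensions [L M T^-2].
The missing factor must have dimensions [L^2 M T^-2] / [L M T^-2] = [L], i.e. distance (d).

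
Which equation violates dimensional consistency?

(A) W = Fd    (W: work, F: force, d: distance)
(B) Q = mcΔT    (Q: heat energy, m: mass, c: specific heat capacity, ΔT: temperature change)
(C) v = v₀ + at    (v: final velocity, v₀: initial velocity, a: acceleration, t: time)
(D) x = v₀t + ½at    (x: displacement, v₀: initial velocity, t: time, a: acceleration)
(D) x = v₀t + ½at

The equation (D) x = v₀t + ½at is dimensionally incorrect.

LHS (x): [L]
RHS terms:
  - v₀t: [L] ✓
  - ½at: [L T^-1] ✗ (does not match LHS)

The dimensions do not match. The other three equations balance.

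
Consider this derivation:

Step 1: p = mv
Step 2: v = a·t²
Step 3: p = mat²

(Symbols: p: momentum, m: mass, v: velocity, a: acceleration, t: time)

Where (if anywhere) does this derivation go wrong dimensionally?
Step 2

Step 1: p = mv → LHS [L M T^-1], RHS [L M T^-1] ✓
Step 2: v = a·t² → LHS [L T^-1], RHS [L] ✗

The first dimensional inconsistency appears in step 2: v = a·t²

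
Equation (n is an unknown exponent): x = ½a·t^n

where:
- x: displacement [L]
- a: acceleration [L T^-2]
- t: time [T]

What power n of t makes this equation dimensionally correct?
n = 2

x has dimensions [L]; t has dimensions [T].
The rest of the RHS has dimensions [L T^-2], so t^n must supply [T^2].
With n = 2: ½a·t^2 has dimensions [L], matching the LHS ✓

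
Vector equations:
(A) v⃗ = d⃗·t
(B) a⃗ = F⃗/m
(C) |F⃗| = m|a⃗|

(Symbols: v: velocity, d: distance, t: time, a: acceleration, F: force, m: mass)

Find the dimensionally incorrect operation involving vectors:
(A) v⃗ = d⃗·t

(A) v⃗ = d⃗·t: LHS [L T^-1], RHS [L T] ✗ — velocity is displacement per time; should be d⃗/t
(B) a⃗ = F⃗/m: LHS [L T^-2], RHS [L T^-2] ✓ — force (vector) divided by mass (scalar)
(C) |F⃗| = m|a⃗|: LHS [L M T^-2], RHS [L M T^-2] ✓ — magnitudes of vectors are scalars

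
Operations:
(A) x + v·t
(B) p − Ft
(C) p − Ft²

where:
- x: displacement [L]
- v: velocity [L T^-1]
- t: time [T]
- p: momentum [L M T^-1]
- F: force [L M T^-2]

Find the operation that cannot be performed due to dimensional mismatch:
(C) p − Ft²

(A) x + v·t: x [L] and v·t [L] — same dimensions ✓
(B) p − Ft: p [L M T^-1] and Ft [L M T^-1] — same dimensions ✓
(C) p − Ft²: p [L M T^-1] and Ft² [L M] — different dimensions cannot be added/subtracted ✗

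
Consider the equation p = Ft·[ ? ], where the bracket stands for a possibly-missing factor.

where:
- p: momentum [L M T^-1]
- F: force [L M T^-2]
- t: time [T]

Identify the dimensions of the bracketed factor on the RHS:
Nothing is missing — the bracketed factor must be dimensionless.

p has dimensions [L M T^-1] and Ft already has dimensions [L M T^-1], so p = Ft is dimensionally complete.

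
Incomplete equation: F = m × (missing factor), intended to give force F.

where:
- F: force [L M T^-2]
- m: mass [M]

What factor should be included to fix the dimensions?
a (acceleration), dimensions [L T^-2]

F has dimensions [L M T^-2] and m has dimensions [M].
The missing factor must have dimensions [L M T^-2] / [M] = [L T^-2], i.e. acceleration (a).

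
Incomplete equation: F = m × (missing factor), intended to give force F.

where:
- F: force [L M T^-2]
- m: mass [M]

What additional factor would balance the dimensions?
a (acceleration), dimensions [L T^-2]

F has dimensions [L M T^-2] and m has dimensions [M].
The missing factor must have dimensions [L M T^-2] / [M] = [L T^-2], i.e. acceleration (a).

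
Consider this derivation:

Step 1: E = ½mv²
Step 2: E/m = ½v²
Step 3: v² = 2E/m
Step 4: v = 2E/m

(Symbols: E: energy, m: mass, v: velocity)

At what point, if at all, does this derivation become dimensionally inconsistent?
Step 4

Step 1: E = ½mv² → LHS [L^2 M T^-2], RHS [L^2 M T^-2] ✓
Step 2: E/m = ½v² → LHS [L^2 T^-2], RHS [L^2 T^-2] ✓
Step 3: v² = 2E/m → LHS [L^2 T^-2], RHS [L^2 T^-2] ✓
Step 4: v = 2E/m → LHS [L T^-1], RHS [L^2 T^-2] ✗

The first dimensional inconsistency appears in step 4: v = 2E/m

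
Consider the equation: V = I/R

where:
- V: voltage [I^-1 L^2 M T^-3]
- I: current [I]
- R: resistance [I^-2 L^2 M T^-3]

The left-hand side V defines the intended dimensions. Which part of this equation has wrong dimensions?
The right-hand side term I/R

V has dimensions [I^-1 L^2 M T^-3], but I/R has dimensions [I^3 L^-2 M^-1 T^3], so the term I/R is dimensionally wrong for V.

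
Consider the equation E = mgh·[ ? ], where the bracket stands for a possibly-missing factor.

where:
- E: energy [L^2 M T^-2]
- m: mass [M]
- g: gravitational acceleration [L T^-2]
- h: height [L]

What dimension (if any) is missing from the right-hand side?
Nothing is missing — the bracketed factor must be dimensionless.

E has dimensions [L^2 M T^-2] and mgh already has dimensions [L^2 M T^-2], so E = mgh is dimensionally complete.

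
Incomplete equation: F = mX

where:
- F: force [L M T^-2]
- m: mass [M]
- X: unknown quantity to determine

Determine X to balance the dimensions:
X = a (acceleration), dimensions [L T^-2]

F has dimensions [L M T^-2]; the rest of the RHS (m) has dimensions [M].
So X must have dimensions [L T^-2] — X = a (acceleration).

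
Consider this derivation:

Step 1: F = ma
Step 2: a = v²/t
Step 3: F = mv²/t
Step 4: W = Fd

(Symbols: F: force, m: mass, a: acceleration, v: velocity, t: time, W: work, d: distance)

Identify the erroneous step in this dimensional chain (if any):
Step 2

Step 1: F = ma → LHS [L M T^-2], RHS [L M T^-2] ✓
Step 2: a = v²/t → LHS [L T^-2], RHS [L^2 T^-3] ✗

The first dimensional inconsistency appears in step 2: a = v²/t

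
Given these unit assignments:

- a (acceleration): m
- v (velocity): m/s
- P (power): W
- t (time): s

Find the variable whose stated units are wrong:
a

The variable a (acceleration) should have units m/s², not m.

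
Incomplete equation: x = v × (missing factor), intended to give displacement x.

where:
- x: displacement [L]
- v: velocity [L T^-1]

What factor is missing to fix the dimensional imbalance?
t (time), dimensions [T]

x has dimensions [L] and v has dimensions [L T^-1].
The missing factor must have dimensions [L] / [L T^-1] = [T], i.e. time (t).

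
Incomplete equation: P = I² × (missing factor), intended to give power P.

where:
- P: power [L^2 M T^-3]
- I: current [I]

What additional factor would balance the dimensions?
R (resistance), dimensions [I^-2 L^2 M T^-3]

P has dimensions [L^2 M T^-3] and I² has dimensions [I^2].
The missing factor must have dimensions [L^2 M T^-3] / [I^2] = [I^-2 L^2 M T^-3], i.e. resistance (R).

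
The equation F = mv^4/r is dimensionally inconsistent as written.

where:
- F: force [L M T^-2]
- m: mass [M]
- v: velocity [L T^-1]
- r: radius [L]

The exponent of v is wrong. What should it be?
The exponent of v should be 2: F = mv^2/r

The LHS F has dimensions [L M T^-2]; v has dimensions [L T^-1].
As written, the RHS mv^4/r (exponent 4 on v) has dimensions [L^3 M T^-4], which does not match.
With exponent 2, the RHS mv^2/r has dimensions [L M T^-2], matching the LHS.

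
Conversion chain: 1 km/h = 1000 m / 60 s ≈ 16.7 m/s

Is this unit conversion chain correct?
The chain is incorrect (it contains an error).

Incorrect: 1 h = 3600 s, not 60 s (1 km/h ≈ 0.278 m/s)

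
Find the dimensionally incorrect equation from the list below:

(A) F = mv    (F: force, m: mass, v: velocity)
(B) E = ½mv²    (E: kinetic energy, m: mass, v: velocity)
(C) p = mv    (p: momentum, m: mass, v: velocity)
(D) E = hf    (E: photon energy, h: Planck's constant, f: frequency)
(A) F = mv

The equation (A) F = mv is dimensionally incorrect.

LHS (F): [L M T^-2]
RHS (mv): [L M T^-1] ✗

The dimensions do not match. The other three equations balance.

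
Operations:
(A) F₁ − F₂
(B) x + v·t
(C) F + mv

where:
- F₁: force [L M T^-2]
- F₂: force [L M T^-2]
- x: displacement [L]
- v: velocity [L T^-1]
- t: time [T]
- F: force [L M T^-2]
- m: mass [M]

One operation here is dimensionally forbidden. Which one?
(C) F + mv

(A) F₁ − F₂: F₁ [L M T^-2] and F₂ [L M T^-2] — same dimensions ✓
(B) x + v·t: x [L] and v·t [L] — same dimensions ✓
(C) F + mv: F [L M T^-2] and mv [L M T^-1] — different dimensions cannot be added/subtracted ✗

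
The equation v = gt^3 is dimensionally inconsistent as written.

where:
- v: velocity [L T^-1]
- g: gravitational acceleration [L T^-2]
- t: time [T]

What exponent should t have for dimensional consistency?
The exponent of t should be 1: v = gt

The LHS v has dimensions [L T^-1]; t has dimensions [T].
As written, the RHS gt^3 (exponent 3 on t) has dimensions [L T], which does not match.
With exponent 1, the RHS gt has dimensions [L T^-1], matching the LHS.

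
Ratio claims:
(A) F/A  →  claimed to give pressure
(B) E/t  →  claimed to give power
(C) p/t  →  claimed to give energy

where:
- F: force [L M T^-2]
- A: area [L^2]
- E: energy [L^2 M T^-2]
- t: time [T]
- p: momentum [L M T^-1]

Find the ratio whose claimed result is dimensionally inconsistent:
(C) p/t does not give energy

(A) F/A: [L^-1 M T^-2] = pressure [L^-1 M T^-2] ✓
(B) E/t: [L^2 M T^-3] = power [L^2 M T^-3] ✓
(C) p/t: [L M T^-2] ≠ energy [L^2 M T^-2] ✗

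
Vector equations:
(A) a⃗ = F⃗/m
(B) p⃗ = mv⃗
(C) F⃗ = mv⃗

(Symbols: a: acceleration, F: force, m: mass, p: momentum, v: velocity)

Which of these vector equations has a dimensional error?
(C) F⃗ = mv⃗

(A) a⃗ = F⃗/m: LHS [L T^-2], RHS [L T^-2] ✓ — force (vector) divided by mass (scalar)
(B) p⃗ = mv⃗: LHS [L M T^-1], RHS [L M T^-1] ✓ — mass (scalar) times velocity (vector)
(C) F⃗ = mv⃗: LHS [L M T^-2], RHS [L M T^-1] ✗ — mass times velocity is momentum, not force; should be ma⃗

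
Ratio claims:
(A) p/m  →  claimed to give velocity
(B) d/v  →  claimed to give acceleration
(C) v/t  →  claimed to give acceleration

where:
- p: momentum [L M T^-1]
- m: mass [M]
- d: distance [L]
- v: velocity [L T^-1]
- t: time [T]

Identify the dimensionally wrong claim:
(B) d/v does not give acceleration

(A) p/m: [L T^-1] = velocity [L T^-1] ✓
(B) d/v: [T] ≠ acceleration [L T^-2] ✗
(C) v/t: [L T^-2] = acceleration [L T^-2] ✓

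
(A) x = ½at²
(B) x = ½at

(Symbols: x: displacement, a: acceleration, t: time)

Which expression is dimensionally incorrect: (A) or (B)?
(B)

(A) x = ½at²: LHS [L], RHS [L] ✓
(B) x = ½at: LHS [L], RHS [L T^-1] ✗

Expression (B) x = ½at is dimensionally incorrect.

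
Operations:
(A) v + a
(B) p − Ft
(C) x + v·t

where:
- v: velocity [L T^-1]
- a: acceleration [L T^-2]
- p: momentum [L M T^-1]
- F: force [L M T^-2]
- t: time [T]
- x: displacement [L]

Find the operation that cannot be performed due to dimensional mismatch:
(A) v + a

(A) v + a: v [L T^-1] and a [L T^-2] — different dimensions cannot be added/subtracted ✗
(B) p − Ft: p [L M T^-1] and Ft [L M T^-1] — same dimensions ✓
(C) x + v·t: x [L] and v·t [L] — same dimensions ✓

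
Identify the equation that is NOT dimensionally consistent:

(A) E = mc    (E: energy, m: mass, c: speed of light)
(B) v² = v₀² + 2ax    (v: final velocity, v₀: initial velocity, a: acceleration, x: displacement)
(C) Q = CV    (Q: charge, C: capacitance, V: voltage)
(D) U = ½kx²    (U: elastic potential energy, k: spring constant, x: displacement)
(A) E = mc

The equation (A) E = mc is dimensionally incorrect.

LHS (E): [L^2 M T^-2]
RHS (mc): [L M T^-1] ✗

The dimensions do not match. The other three equations balance.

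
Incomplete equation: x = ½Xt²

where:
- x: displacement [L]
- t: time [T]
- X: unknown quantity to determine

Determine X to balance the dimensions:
X = a (acceleration), dimensions [L T^-2]

x has dimensions [L]; the rest of the RHS (½ t²) has dimensions [T^2].
So X must have dimensions [L T^-2] — X = a (acceleration).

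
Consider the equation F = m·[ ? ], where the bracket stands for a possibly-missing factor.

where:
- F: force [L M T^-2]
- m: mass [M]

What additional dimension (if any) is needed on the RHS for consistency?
[L T^-2] — acceleration (e.g. a)

F has dimensions [L M T^-2]; m has dimensions [M].
The bracketed factor must supply [L M T^-2] / [M] = [L T^-2].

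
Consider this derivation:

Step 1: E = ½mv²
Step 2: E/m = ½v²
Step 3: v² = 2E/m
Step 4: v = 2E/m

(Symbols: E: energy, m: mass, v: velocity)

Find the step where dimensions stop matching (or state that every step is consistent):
Step 4

Step 1: E = ½mv² → LHS [L^2 M T^-2], RHS [L^2 M T^-2] ✓
Step 2: E/m = ½v² → LHS [L^2 T^-2], RHS [L^2 T^-2] ✓
Step 3: v² = 2E/m → LHS [L^2 T^-2], RHS [L^2 T^-2] ✓
Step 4: v = 2E/m → LHS [L T^-1], RHS [L^2 T^-2] ✗

The first dimensional inconsistency appears in step 4: v = 2E/m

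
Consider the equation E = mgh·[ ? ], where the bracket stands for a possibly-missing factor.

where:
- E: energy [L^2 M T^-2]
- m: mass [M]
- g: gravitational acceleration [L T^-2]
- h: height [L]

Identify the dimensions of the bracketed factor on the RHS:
Nothing is missing — the bracketed factor must be dimensionless.

E has dimensions [L^2 M T^-2] and mgh already has dimensions [L^2 M T^-2], so E = mgh is dimensionally complete.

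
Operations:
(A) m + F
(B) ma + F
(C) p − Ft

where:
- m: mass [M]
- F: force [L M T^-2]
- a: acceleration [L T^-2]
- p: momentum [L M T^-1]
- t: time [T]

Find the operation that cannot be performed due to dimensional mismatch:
(A) m + F

(A) m + F: m [M] and F [L M T^-2] — different dimensions cannot be added/subtracted ✗
(B) ma + F: ma [L M T^-2] and F [L M T^-2] — same dimensions ✓
(C) p − Ft: p [L M T^-1] and Ft [L M T^-1] — same dimensions ✓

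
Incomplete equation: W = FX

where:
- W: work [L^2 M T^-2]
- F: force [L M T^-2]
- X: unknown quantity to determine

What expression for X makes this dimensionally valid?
X = d (distance), dimensions [L]

W has dimensions [L^2 M T^-2]; the rest of the RHS (F) has dimensions [L M T^-2].
So X must have dimensions [L] — X = d (distance).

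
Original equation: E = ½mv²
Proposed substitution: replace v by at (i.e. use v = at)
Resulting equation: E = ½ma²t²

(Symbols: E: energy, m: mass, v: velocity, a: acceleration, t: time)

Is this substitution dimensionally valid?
Yes

[v] = [L T^-1] and [at] = [L T^-1]. These match, so the substitution replaces a quantity by one of the same dimensions and the result E = ½ma²t² has LHS [L^2 M T^-2] vs RHS [L^2 M T^-2] — still consistent.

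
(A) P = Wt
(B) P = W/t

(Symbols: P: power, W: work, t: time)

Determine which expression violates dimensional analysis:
(A)

(A) P = Wt: LHS [L^2 M T^-3], RHS [L^2 M T^-1] ✗
(B) P = W/t: LHS [L^2 M T^-3], RHS [L^2 M T^-3] ✓

Expression (A) P = Wt is dimensionally incorrect.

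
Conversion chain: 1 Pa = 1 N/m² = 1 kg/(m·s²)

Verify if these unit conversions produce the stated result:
The chain is correct (no errors).

Correct: Pascal is Newton per square meter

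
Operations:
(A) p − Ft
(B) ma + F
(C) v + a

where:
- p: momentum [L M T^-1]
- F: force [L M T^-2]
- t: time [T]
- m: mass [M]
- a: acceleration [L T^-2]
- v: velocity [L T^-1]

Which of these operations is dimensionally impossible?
(C) v + a

(A) p − Ft: p [L M T^-1] and Ft [L M T^-1] — same dimensions ✓
(B) ma + F: ma [L M T^-2] and F [L M T^-2] — same dimensions ✓
(C) v + a: v [L T^-1] and a [L T^-2] — different dimensions cannot be added/subtracted ✗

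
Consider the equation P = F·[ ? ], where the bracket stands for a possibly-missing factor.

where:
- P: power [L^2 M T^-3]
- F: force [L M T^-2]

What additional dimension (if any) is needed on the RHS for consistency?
[L T^-1] — velocity (e.g. v)

P has dimensions [L^2 M T^-3]; F has dimensions [L M T^-2].
The bracketed factor must supply [L^2 M T^-3] / [L M T^-2] = [L T^-1].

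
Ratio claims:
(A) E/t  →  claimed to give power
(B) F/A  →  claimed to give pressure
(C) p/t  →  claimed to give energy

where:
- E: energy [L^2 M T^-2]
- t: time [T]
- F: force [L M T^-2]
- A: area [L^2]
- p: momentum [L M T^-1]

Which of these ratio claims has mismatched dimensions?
(C) p/t does not give energy

(A) E/t: [L^2 M T^-3] = power [L^2 M T^-3] ✓
(B) F/A: [L^-1 M T^-2] = pressure [L^-1 M T^-2] ✓
(C) p/t: [L M T^-2] ≠ energy [L^2 M T^-2] ✗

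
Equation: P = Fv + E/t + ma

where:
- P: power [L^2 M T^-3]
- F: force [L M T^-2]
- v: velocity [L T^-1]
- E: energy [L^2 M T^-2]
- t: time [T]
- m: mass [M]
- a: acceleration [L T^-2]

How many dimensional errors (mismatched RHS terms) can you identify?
1

LHS P: [L^2 M T^-3]
- Fv: [L^2 M T^-3] ✓
- E/t: [L^2 M T^-3] ✓
- ma: [L M T^-2] ✗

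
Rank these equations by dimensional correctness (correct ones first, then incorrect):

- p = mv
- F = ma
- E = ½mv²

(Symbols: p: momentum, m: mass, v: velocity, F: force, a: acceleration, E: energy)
Dimensionally correct: p = mv, F = ma, E = ½mv²
Dimensionally incorrect: none
Ordered (correct first, then incorrect): p = mv, F = ma, E = ½mv²

- p = mv: LHS [L M T^-1], RHS [L M T^-1] → correct ✓
- F = ma: LHS [L M T^-2], RHS [L M T^-2] → correct ✓
- E = ½mv²: LHS [L^2 M T^-2], RHS [L^2 M T^-2] → correct ✓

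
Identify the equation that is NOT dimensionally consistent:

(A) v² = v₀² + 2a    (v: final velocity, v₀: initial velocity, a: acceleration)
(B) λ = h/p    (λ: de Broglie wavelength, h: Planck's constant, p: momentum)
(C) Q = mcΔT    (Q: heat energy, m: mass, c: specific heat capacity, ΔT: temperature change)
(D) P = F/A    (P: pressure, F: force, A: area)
(A) v² = v₀² + 2a

The equation (A) v² = v₀² + 2a is dimensionally incorrect.

LHS (v²): [L^2 T^-2]
RHS terms:
  - v₀²: [L^2 T^-2] ✓
  - 2a: [L T^-2] ✗ (does not match LHS)

The dimensions do not match. The other three equations balance.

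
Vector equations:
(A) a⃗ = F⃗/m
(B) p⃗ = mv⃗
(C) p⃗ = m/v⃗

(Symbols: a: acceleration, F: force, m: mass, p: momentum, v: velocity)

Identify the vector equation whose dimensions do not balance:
(C) p⃗ = m/v⃗

(A) a⃗ = F⃗/m: LHS [L T^-2], RHS [L T^-2] ✓ — force (vector) divided by mass (scalar)
(B) p⃗ = mv⃗: LHS [L M T^-1], RHS [L M T^-1] ✓ — mass (scalar) times velocity (vector)
(C) p⃗ = m/v⃗: LHS [L M T^-1], RHS [L^-1 M T] ✗ — momentum is mass times velocity; should be mv⃗ (and division by a vector is undefined)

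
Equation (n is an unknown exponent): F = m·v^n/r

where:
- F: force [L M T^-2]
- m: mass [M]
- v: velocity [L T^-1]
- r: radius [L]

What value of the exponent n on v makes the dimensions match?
n = 2

F has dimensions [L M T^-2]; v has dimensions [L T^-1].
The rest of the RHS has dimensions [L^-1 M], so v^n must supply [L^2 T^-2].
With n = 2: m·v^2/r has dimensions [L M T^-2], matching the LHS ✓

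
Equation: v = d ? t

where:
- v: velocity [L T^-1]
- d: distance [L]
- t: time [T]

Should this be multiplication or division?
division (÷): v = d ÷ t

v [L T^-1]; d [L]; t [T].
d × t → [L T] ✗
d ÷ t → [L T^-1] ✓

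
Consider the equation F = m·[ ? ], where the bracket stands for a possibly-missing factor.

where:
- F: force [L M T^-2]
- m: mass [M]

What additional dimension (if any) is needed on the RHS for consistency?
[L T^-2] — acceleration (e.g. a)

F has dimensions [L M T^-2]; m has dimensions [M].
The bracketed factor must supply [L M T^-2] / [M] = [L T^-2].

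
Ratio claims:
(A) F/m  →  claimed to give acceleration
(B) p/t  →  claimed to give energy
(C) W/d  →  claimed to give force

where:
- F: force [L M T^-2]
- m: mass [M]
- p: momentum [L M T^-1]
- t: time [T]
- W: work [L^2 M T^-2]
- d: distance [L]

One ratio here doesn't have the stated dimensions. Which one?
(B) p/t does not give energy

(A) F/m: [L T^-2] = acceleration [L T^-2] ✓
(B) p/t: [L M T^-2] ≠ energy [L^2 M T^-2] ✗
(C) W/d: [L M T^-2] = force [L M T^-2] ✓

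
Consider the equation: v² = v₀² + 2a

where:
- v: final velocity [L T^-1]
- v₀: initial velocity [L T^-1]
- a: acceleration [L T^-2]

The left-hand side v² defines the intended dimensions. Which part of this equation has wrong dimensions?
The term 2a

Checking each RHS term against the LHS:
- v₀²: [L^2 T^-2] — matches v² [L^2 T^-2] ✓
- 2a: [L T^-2] — does NOT match v² [L^2 T^-2] ✗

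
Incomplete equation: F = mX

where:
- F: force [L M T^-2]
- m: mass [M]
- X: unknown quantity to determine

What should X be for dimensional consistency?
X = a (acceleration), dimensions [L T^-2]

F has dimensions [L M T^-2]; the rest of the RHS (m) has dimensions [M].
So X must have dimensions [L T^-2] — X = a (acceleration).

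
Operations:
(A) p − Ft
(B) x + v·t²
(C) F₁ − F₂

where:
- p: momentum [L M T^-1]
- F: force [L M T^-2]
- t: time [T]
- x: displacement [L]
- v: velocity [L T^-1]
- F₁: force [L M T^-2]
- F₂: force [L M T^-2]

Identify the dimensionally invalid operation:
(B) x + v·t²

(A) p − Ft: p [L M T^-1] and Ft [L M T^-1] — same dimensions ✓
(B) x + v·t²: x [L] and v·t² [L T] — different dimensions cannot be added/subtracted ✗
(C) F₁ − F₂: F₁ [L M T^-2] and F₂ [L M T^-2] — same dimensions ✓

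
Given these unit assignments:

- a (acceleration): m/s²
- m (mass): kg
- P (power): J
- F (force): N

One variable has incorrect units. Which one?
P

The variable P (power) should have units W, not J.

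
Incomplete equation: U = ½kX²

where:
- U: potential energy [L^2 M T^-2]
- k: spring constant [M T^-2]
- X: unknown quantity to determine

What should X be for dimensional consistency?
X = x (displacement), dimensions [L]

U has dimensions [L^2 M T^-2]; the rest of the RHS (½k) has dimensions [M T^-2].
So X² must have dimensions [L^2], i.e. X has dimensions [L] — X = x (displacement).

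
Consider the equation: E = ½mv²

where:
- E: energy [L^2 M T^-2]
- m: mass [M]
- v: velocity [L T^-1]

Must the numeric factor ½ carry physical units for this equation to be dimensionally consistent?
No

E has dimensions [L^2 M T^-2] and mv² already has dimensions [L^2 M T^-2], so the equation balances without ½ contributing any dimensions. ½ is a pure (dimensionless) number; changing or removing it would not affect dimensional consistency.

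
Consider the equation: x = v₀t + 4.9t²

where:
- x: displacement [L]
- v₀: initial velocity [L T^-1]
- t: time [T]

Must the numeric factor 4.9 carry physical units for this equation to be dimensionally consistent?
Yes

x has dimensions [L], while t² alone has dimensions [T^2]. For the equation to balance, the factor 4.9 must carry dimensions [L T^-2] — it is a dimensional constant (a numerical value of a physical quantity with its units suppressed), not a pure number.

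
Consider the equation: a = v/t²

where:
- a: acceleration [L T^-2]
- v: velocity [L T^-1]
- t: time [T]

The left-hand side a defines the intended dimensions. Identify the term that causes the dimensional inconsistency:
The right-hand side term v/t²

a has dimensions [L T^-2], but v/t² has dimensions [L T^-3], so the term v/t² is dimensionally wrong for a.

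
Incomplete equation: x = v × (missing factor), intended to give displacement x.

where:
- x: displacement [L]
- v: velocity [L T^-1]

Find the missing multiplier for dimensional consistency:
t (time), dimensions [T]

x has dimensions [L] and v has dimensions [L T^-1].
The missing factor must have dimensions [L] / [L T^-1] = [T], i.e. time (t).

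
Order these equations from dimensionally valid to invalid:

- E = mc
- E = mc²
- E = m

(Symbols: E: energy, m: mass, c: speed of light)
Dimensionally correct: E = mc²
Dimensionally incorrect: E = mc, E = m
Ordered (correct first, then incorrect): E = mc², E = mc, E = m

- E = mc: LHS [L^2 M T^-2], RHS [L M T^-1] → incorrect ✗
- E = mc²: LHS [L^2 M T^-2], RHS [L^2 M T^-2] → correct ✓
- E = m: LHS [L^2 M T^-2], RHS [M] → incorrect ✗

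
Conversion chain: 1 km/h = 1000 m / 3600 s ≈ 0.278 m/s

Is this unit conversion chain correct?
The chain is correct (no errors).

Correct: 1 km = 1000 m, 1 h = 3600 s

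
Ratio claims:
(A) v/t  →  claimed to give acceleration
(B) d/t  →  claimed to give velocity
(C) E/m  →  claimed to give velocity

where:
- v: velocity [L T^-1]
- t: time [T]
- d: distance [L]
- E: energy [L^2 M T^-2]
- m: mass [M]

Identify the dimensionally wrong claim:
(C) E/m does not give velocity

(A) v/t: [L T^-2] = acceleration [L T^-2] ✓
(B) d/t: [L T^-1] = velocity [L T^-1] ✓
(C) E/m: [L^2 T^-2] ≠ velocity [L T^-1] ✗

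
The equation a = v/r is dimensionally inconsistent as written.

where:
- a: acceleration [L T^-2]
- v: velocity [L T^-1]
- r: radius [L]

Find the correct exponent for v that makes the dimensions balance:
The exponent of v should be 2: a = v^2/r

The LHS a has dimensions [L T^-2]; v has dimensions [L T^-1].
As written, the RHS v/r (exponent 1 on v) has dimensions [T^-1], which does not match.
With exponent 2, the RHS v^2/r has dimensions [L T^-2], matching the LHS.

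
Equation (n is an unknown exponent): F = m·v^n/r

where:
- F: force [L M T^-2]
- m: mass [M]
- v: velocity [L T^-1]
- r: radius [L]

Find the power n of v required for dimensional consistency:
n = 2

F has dimensions [L M T^-2]; v has dimensions [L T^-1].
The rest of the RHS has dimensions [L^-1 M], so v^n must supply [L^2 T^-2].
With n = 2: m·v^2/r has dimensions [L M T^-2], matching the LHS ✓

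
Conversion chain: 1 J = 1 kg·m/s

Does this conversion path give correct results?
The chain is incorrect (it contains an error).

Incorrect: Joule is kg·m²/s², not kg·m/s (that is momentum)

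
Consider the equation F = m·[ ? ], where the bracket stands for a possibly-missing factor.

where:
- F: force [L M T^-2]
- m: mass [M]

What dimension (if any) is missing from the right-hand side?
[L T^-2] — acceleration (e.g. a)

F has dimensions [L M T^-2]; m has dimensions [M].
The bracketed factor must supply [L M T^-2] / [M] = [L T^-2].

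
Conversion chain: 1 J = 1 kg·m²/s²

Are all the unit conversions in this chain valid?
The chain is correct (no errors).

Correct: Joule is defined as kg·m²/s²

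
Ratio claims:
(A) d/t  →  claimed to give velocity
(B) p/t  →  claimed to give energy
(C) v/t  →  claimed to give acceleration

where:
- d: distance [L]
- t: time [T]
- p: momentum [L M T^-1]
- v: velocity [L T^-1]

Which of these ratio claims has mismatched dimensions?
(B) p/t does not give energy

(A) d/t: [L T^-1] = velocity [L T^-1] ✓
(B) p/t: [L M T^-2] ≠ energy [L^2 M T^-2] ✗
(C) v/t: [L T^-2] = acceleration [L T^-2] ✓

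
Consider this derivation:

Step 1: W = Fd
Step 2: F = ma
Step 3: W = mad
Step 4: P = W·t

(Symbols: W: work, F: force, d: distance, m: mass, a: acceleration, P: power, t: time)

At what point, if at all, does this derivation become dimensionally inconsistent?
Step 4

Step 1: W = Fd → LHS [L^2 M T^-2], RHS [L^2 M T^-2] ✓
Step 2: F = ma → LHS [L M T^-2], RHS [L M T^-2] ✓
Step 3: W = mad → LHS [L^2 M T^-2], RHS [L^2 M T^-2] ✓
Step 4: P = W·t → LHS [L^2 M T^-3], RHS [L^2 M T^-1] ✗

The first dimensional inconsistency appears in step 4: P = W·t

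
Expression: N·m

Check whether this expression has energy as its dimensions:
Yes

The expression N·m has dimensions [L^2 M T^-2], which is exactly energy [L^2 M T^-2].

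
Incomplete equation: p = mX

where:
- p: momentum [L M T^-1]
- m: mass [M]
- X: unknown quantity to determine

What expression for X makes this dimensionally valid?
X = v (velocity), dimensions [L T^-1]

p has dimensions [L M T^-1]; the rest of the RHS (m) has dimensions [M].
So X must have dimensions [L T^-1] — X = v (velocity).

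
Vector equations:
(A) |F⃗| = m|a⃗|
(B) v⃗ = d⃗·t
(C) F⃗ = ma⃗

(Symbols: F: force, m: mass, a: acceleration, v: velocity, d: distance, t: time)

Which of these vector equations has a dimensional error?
(B) v⃗ = d⃗·t

(A) |F⃗| = m|a⃗|: LHS [L M T^-2], RHS [L M T^-2] ✓ — magnitudes of vectors are scalars
(B) v⃗ = d⃗·t: LHS [L T^-1], RHS [L T] ✗ — velocity is displacement per time; should be d⃗/t
(C) F⃗ = ma⃗: LHS [L M T^-2], RHS [L M T^-2] ✓ — Force and acceleration are vectors, mass is a scalar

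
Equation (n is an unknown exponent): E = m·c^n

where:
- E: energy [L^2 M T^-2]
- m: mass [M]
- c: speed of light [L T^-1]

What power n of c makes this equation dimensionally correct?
n = 2

E has dimensions [L^2 M T^-2]; c has dimensions [L T^-1].
The rest of the RHS has dimensions [M], so c^n must supply [L^2 T^-2].
With n = 2: m·c^2 has dimensions [L^2 M T^-2], matching the LHS ✓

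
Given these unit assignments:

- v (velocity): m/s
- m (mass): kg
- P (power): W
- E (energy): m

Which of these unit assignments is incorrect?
E

The variable E (energy) should have units J, not m.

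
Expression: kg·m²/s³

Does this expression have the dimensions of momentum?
No

The expression kg·m²/s³ has dimensions [L^2 M T^-3], but momentum has dimensions [L M T^-1].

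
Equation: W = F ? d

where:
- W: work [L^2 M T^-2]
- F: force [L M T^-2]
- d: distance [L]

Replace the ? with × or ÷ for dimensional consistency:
multiplication (×): W = F × d

W [L^2 M T^-2]; F [L M T^-2]; d [L].
F × d → [L^2 M T^-2] ✓
F ÷ d → [M T^-2] ✗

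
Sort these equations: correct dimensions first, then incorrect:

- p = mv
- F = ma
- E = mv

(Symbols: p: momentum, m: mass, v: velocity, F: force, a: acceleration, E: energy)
Dimensionally correct: p = mv, F = ma
Dimensionally incorrect: E = mv
Ordered (correct first, then incorrect): p = mv, F = ma, E = mv

- p = mv: LHS [L M T^-1], RHS [L M T^-1] → correct ✓
- F = ma: LHS [L M T^-2], RHS [L M T^-2] → correct ✓
- E = mv: LHS [L^2 M T^-2], RHS [L M T^-1] → incorrect ✗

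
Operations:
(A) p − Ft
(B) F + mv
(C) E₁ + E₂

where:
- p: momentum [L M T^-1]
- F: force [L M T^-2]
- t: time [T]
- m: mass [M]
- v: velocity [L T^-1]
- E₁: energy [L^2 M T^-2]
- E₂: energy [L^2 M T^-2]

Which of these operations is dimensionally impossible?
(B) F + mv

(A) p − Ft: p [L M T^-1] and Ft [L M T^-1] — same dimensions ✓
(B) F + mv: F [L M T^-2] and mv [L M T^-1] — different dimensions cannot be added/subtracted ✗
(C) E₁ + E₂: E₁ [L^2 M T^-2] and E₂ [L^2 M T^-2] — same dimensions ✓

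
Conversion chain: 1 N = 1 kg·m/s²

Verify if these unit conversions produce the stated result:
The chain is correct (no errors).

Correct: Newton is defined as kg·m/s²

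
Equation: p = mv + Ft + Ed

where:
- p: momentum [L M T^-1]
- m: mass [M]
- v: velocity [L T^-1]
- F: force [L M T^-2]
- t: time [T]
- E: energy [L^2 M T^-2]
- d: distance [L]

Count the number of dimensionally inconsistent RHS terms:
1

LHS p: [L M T^-1]
- mv: [L M T^-1] ✓
- Ft: [L M T^-1] ✓
- Ed: [L^3 M T^-2] ✗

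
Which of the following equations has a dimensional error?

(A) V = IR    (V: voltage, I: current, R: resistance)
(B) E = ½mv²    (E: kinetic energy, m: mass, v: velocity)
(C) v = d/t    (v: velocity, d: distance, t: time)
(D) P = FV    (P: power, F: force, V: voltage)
(D) P = FV

The equation (D) P = FV is dimensionally incorrect.

LHS (P): [L^2 M T^-3]
RHS (FV): [I^-1 L^3 M^2 T^-5] ✗

The dimensions do not match. The other three equations balance.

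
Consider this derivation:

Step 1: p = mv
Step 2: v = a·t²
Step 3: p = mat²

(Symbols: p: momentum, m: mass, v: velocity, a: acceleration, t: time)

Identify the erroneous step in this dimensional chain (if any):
Step 2

Step 1: p = mv → LHS [L M T^-1], RHS [L M T^-1] ✓
Step 2: v = a·t² → LHS [L T^-1], RHS [L] ✗

The first dimensional inconsistency appears in step 2: v = a·t²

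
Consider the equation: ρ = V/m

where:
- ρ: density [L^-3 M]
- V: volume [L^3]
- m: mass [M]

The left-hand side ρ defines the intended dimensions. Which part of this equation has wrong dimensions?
The right-hand side term V/m

ρ has dimensions [L^-3 M], but V/m has dimensions [L^3 M^-1], so the term V/m is dimensionally wrong for ρ.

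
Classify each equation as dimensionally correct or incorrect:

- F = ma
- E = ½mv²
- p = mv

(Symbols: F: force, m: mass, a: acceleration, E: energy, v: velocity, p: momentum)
Dimensionally correct: F = ma, E = ½mv², p = mv
Dimensionally incorrect: none
Ordered (correct first, then incorrect): F = ma, E = ½mv², p = mv

- F = ma: LHS [L M T^-2], RHS [L M T^-2] → correct ✓
- E = ½mv²: LHS [L^2 M T^-2], RHS [L^2 M T^-2] → correct ✓
- p = mv: LHS [L M T^-1], RHS [L M T^-1] → correct ✓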